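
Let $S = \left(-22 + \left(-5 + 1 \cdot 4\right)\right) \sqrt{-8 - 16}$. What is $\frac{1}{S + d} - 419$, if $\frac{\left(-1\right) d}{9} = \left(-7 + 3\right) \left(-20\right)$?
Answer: $\frac{- 19274 \sqrt{6} + 301681 i}{2 \left(- 360 i + 23 \sqrt{6}\right)} \approx -419.0 + 0.00021216 i$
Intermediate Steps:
$S = - 46 i \sqrt{6}$ ($S = \left(-22 + \left(-5 + 4\right)\right) \sqrt{-24} = \left(-22 - 1\right) 2 i \sqrt{6} = - 23 \cdot 2 i \sqrt{6} = - 46 i \sqrt{6} \approx - 112.68 i$)
$d = -720$ ($d = - 9 \left(-7 + 3\right) \left(-20\right) = - 9 \left(\left(-4\right) \left(-20\right)\right) = \left(-9\right) 80 = -720$)
$\frac{1}{S + d} - 419 = \frac{1}{- 46 i \sqrt{6} - 720} - 419 = \frac{1}{-720 - 46 i \sqrt{6}} - 419 = -419 + \frac{1}{-720 - 46 i \sqrt{6}}$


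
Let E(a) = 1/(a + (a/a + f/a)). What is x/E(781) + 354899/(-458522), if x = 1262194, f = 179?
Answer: 353566690219907709/358105682 ≈ 9.8733e+8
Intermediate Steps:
E(a) = 1/(1 + a + 179/a) (E(a) = 1/(a + (a/a + 179/a)) = 1/(a + (1 + 179/a)) = 1/(1 + a + 179/a))
x/E(781) + 354899/(-458522) = 1262194/((781/(179 + 781 + 781²))) + 354899/(-458522) = 1262194/((781/(179 + 781 + 609961))) + 354899*(-1/458522) = 1262194/((781/610921)) - 354899/458522 = 1262194/((781*(1/610921))) - 354899/458522 = 1262194/(781/610921) - 354899/458522 = 1262194*(610921/781) - 354899/458522 = 771100820674/781 - 354899/458522 = 353566690219907709/358105682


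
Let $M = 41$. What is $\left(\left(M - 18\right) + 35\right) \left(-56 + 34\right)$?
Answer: $-1276$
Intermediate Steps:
$\left(\left(M - 18\right) + 35\right) \left(-56 + 34\right) = \left(\left(41 - 18\right) + 35\right) \left(-56 + 34\right) = \left(23 + 35\right) \left(-22\right) = 58 \left(-22\right) = -1276$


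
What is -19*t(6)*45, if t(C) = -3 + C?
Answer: -2565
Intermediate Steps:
-19*t(6)*45 = -19*(-3 + 6)*45 = -19*3*45 = -57*45 = -2565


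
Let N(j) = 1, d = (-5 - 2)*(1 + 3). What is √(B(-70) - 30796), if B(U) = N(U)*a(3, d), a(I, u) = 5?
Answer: I*√30791 ≈ 175.47*I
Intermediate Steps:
d = -28 (d = -7*4 = -28)
B(U) = 5 (B(U) = 1*5 = 5)
√(B(-70) - 30796) = √(5 - 30796) = √(-30791) = I*√30791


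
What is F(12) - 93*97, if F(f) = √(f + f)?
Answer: -9021 + 2*√6 ≈ -9016.1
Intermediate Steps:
F(f) = √2*√f (F(f) = √(2*f) = √2*√f)
F(12) - 93*97 = √2*√12 - 93*97 = √2*(2*√3) - 9021 = 2*√6 - 9021 = -9021 + 2*√6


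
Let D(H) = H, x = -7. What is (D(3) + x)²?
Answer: 16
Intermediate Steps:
(D(3) + x)² = (3 - 7)² = (-4)² = 16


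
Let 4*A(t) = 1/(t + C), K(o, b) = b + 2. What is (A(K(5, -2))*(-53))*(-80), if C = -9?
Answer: -1060/9 ≈ -117.78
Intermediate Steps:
K(o, b) = 2 + b
A(t) = 1/(4*(-9 + t)) (A(t) = 1/(4*(t - 9)) = 1/(4*(-9 + t)))
(A(K(5, -2))*(-53))*(-80) = ((1/(4*(-9 + (2 - 2))))*(-53))*(-80) = ((1/(4*(-9 + 0)))*(-53))*(-80) = (((1/4)/(-9))*(-53))*(-80) = (((1/4)*(-1/9))*(-53))*(-80) = -1/36*(-53)*(-80) = (53/36)*(-80) = -1060/9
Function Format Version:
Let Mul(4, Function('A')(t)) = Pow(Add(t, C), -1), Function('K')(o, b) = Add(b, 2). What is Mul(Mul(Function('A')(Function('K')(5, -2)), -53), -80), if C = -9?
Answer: Rational(-1060, 9) ≈ -117.78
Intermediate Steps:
Function('K')(o, b) = Add(2, b)
Function('A')(t) = Mul(Rational(1, 4), Pow(Add(-9, t), -1)) (Function('A')(t) = Mul(Rational(1, 4), Pow(Add(t, -9), -1)) = Mul(Rational(1, 4), Pow(Add(-9, t), -1)))
Mul(Mul(Function('A')(Function('K')(5, -2)), -53), -80) = Mul(Mul(Mul(Rational(1, 4), Pow(Add(-9, Add(2, -2)), -1)), -53), -80) = Mul(Mul(Mul(Rational(1, 4), Pow(Add(-9, 0), -1)), -53), -80) = Mul(Mul(Mul(Rational(1, 4), Pow(-9, -1)), -53), -80) = Mul(Mul(Mul(Rational(1, 4), Rational(-1, 9)), -53), -80) = Mul(Mul(Rational(-1, 36), -53), -80) = Mul(Rational(53, 36), -80) = Rational(-1060, 9)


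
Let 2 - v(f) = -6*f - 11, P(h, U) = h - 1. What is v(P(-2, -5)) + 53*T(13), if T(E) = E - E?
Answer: -5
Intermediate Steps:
T(E) = 0
P(h, U) = -1 + h
v(f) = 13 + 6*f (v(f) = 2 - (-6*f - 11) = 2 - (-11 - 6*f) = 2 + (11 + 6*f) = 13 + 6*f)
v(P(-2, -5)) + 53*T(13) = (13 + 6*(-1 - 2)) + 53*0 = (13 + 6*(-3)) + 0 = (13 - 18) + 0 = -5 + 0 = -5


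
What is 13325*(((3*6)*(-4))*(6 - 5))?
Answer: -959400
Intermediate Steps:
13325*(((3*6)*(-4))*(6 - 5)) = 13325*((18*(-4))*1) = 13325*(-72*1) = 13325*(-72) = -959400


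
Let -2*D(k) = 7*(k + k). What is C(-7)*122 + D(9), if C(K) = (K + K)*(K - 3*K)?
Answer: -23975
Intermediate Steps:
D(k) = -7*k (D(k) = -7*(k + k)/2 = -7*2*k/2 = -7*k)
C(K) = -4*K² (C(K) = (2*K)*(-2*K) = -4*K²)
C(-7)*122 + D(9) = -4*(-7)²*122 - 7*9 = -4*49*122 - 63 = -196*122 - 63 = -23912 - 63 = -23975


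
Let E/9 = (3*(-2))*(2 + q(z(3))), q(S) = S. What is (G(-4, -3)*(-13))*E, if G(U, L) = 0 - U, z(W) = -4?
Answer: -5616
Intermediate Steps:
G(U, L) = -U
E = 108 (E = 9*((3*(-2))*(2 - 4)) = 9*(-6*(-2)) = 9*12 = 108)
(G(-4, -3)*(-13))*E = (-1*(-4)*(-13))*108 = (4*(-13))*108 = -52*108 = -5616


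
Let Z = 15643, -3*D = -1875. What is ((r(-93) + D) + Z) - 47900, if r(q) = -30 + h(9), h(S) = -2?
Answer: -31664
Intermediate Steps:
D = 625 (D = -⅓*(-1875) = 625)
r(q) = -32 (r(q) = -30 - 2 = -32)
((r(-93) + D) + Z) - 47900 = ((-32 + 625) + 15643) - 47900 = (593 + 15643) - 47900 = 16236 - 47900 = -31664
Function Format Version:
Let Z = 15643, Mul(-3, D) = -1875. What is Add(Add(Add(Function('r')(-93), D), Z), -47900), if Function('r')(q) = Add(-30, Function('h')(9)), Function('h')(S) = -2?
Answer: -31664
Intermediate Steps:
D = 625 (D = Mul(Rational(-1, 3), -1875) = 625)
Function('r')(q) = -32 (Function('r')(q) = Add(-30, -2) = -32)
Add(Add(Add(Function('r')(-93), D), Z), -47900) = Add(Add(Add(-32, 625), 15643), -47900) = Add(Add(593, 15643), -47900) = Add(16236, -47900) = -31664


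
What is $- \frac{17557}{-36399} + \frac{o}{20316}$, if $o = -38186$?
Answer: $- \frac{172207367}{123247014} \approx -1.3973$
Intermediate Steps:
$- \frac{17557}{-36399} + \frac{o}{20316} = - \frac{17557}{-36399} - \frac{38186}{20316} = \left(-17557\right) \left(- \frac{1}{36399}\right) - \frac{19093}{10158} = \frac{17557}{36399} - \frac{19093}{10158} = - \frac{172207367}{123247014}$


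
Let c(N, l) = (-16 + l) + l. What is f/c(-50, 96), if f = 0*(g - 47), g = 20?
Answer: 0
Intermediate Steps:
c(N, l) = -16 + 2*l
f = 0 (f = 0*(20 - 47) = 0*(-27) = 0)
f/c(-50, 96) = 0/(-16 + 2*96) = 0/(-16 + 192) = 0/176 = 0*(1/176) = 0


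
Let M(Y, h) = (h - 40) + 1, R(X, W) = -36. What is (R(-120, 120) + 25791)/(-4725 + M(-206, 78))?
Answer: -8585/1562 ≈ -5.4962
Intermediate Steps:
M(Y, h) = -39 + h (M(Y, h) = (-40 + h) + 1 = -39 + h)
(R(-120, 120) + 25791)/(-4725 + M(-206, 78)) = (-36 + 25791)/(-4725 + (-39 + 78)) = 25755/(-4725 + 39) = 25755/(-4686) = 25755*(-1/4686) = -8585/1562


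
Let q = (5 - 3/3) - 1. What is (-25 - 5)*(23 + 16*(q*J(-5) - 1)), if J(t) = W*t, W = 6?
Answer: 42990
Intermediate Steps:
q = 3 (q = (5 - 3*⅓) - 1 = (5 - 1) - 1 = 4 - 1 = 3)
J(t) = 6*t
(-25 - 5)*(23 + 16*(q*J(-5) - 1)) = (-25 - 5)*(23 + 16*(3*(6*(-5)) - 1)) = -30*(23 + 16*(3*(-30) - 1)) = -30*(23 + 16*(-90 - 1)) = -30*(23 + 16*(-91)) = -30*(23 - 1456) = -30*(-1433) = 42990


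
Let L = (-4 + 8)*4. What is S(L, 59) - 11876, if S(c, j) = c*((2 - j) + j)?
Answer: -11844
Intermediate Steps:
L = 16 (L = 4*4 = 16)
S(c, j) = 2*c (S(c, j) = c*2 = 2*c)
S(L, 59) - 11876 = 2*16 - 11876 = 32 - 11876 = -11844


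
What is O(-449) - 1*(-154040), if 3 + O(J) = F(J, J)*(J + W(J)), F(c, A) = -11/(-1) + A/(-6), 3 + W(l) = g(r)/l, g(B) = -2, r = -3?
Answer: 155229244/1347 ≈ 1.1524e+5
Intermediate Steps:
W(l) = -3 - 2/l
F(c, A) = 11 - A/6 (F(c, A) = -11*(-1) + A*(-⅙) = 11 - A/6)
O(J) = -3 + (11 - J/6)*(-3 + J - 2/J) (O(J) = -3 + (11 - J/6)*(J + (-3 - 2/J)) = -3 + (11 - J/6)*(-3 + J - 2/J))
O(-449) - 1*(-154040) = (⅙)*(-132 - 1*(-449)³ - 214*(-449) + 69*(-449)²)/(-449) - 1*(-154040) = (⅙)*(-1/449)*(-132 - 1*(-90518849) + 96086 + 69*201601) + 154040 = (⅙)*(-1/449)*(-132 + 90518849 + 96086 + 13910469) + 154040 = (⅙)*(-1/449)*104525272 + 154040 = -52262636/1347 + 154040 = 155229244/1347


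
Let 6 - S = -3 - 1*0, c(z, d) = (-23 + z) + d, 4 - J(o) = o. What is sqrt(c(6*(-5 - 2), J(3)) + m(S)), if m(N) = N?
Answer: I*sqrt(55) ≈ 7.4162*I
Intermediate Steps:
J(o) = 4 - o
c(z, d) = -23 + d + z
S = 9 (S = 6 - (-3 - 1*0) = 6 - (-3 + 0) = 6 - 1*(-3) = 6 + 3 = 9)
sqrt(c(6*(-5 - 2), J(3)) + m(S)) = sqrt((-23 + (4 - 1*3) + 6*(-5 - 2)) + 9) = sqrt((-23 + (4 - 3) + 6*(-7)) + 9) = sqrt((-23 + 1 - 42) + 9) = sqrt(-64 + 9) = sqrt(-55) = I*sqrt(55)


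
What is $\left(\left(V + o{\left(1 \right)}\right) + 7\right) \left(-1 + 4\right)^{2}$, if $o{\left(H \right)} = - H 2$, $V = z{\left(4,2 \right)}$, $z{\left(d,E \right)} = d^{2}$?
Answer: $189$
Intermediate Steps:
$V = 16$ ($V = 4^{2} = 16$)
$o{\left(H \right)} = - 2 H$
$\left(\left(V + o{\left(1 \right)}\right) + 7\right) \left(-1 + 4\right)^{2} = \left(\left(16 - 2\right) + 7\right) \left(-1 + 4\right)^{2} = \left(\left(16 - 2\right) + 7\right) 3^{2} = \left(14 + 7\right) 9 = 21 \cdot 9 = 189$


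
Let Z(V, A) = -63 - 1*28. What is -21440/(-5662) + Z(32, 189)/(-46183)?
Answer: 495339381/130744073 ≈ 3.7886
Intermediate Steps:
Z(V, A) = -91 (Z(V, A) = -63 - 28 = -91)
-21440/(-5662) + Z(32, 189)/(-46183) = -21440/(-5662) - 91/(-46183) = -21440*(-1/5662) - 91*(-1/46183) = 10720/2831 + 91/46183 = 495339381/130744073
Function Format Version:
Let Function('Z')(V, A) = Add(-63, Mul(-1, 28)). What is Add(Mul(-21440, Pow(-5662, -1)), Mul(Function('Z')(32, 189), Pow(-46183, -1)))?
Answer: Rational(495339381, 130744073) ≈ 3.7886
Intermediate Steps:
Function('Z')(V, A) = -91 (Function('Z')(V, A) = Add(-63, -28) = -91)
Add(Mul(-21440, Pow(-5662, -1)), Mul(Function('Z')(32, 189), Pow(-46183, -1))) = Add(Mul(-21440, Pow(-5662, -1)), Mul(-91, Pow(-46183, -1))) = Add(Mul(-21440, Rational(-1, 5662)), Mul(-91, Rational(-1, 46183))) = Add(Rational(10720, 2831), Rational(91, 46183)) = Rational(495339381, 130744073)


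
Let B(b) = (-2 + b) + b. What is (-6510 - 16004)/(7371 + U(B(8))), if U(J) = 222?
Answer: -22514/7593 ≈ -2.9651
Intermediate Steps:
B(b) = -2 + 2*b
(-6510 - 16004)/(7371 + U(B(8))) = (-6510 - 16004)/(7371 + 222) = -22514/7593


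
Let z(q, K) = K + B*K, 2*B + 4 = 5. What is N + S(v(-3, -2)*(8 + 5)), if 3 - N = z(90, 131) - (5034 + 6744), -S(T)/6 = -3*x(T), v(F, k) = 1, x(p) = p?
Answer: 23637/2 ≈ 11819.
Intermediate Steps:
B = 1/2 (B = -2 + (1/2)*5 = -2 + 5/2 = 1/2 ≈ 0.50000)
z(q, K) = 3*K/2 (z(q, K) = K + K/2 = 3*K/2)
S(T) = 18*T (S(T) = -(-18)*T = 18*T)
N = 23169/2 (N = 3 - ((3/2)*131 - (5034 + 6744)) = 3 - (393/2 - 1*11778) = 3 - (393/2 - 11778) = 3 - 1*(-23163/2) = 3 + 23163/2 = 23169/2 ≈ 11585.)
N + S(v(-3, -2)*(8 + 5)) = 23169/2 + 18*(1*(8 + 5)) = 23169/2 + 18*(1*13) = 23169/2 + 18*13 = 23169/2 + 234 = 23637/2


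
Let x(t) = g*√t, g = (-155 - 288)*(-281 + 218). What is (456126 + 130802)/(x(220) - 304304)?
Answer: 579884864/255713563 + 1170040968*√55/2812849193 ≈ 5.3526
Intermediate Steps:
g = 27909 (g = -443*(-63) = 27909)
x(t) = 27909*√t
(456126 + 130802)/(x(220) - 304304) = (456126 + 130802)/(27909*√220 - 304304) = 586928/(27909*(2*√55) - 304304) = 586928/(55818*√55 - 304304) = 586928/(-304304 + 55818*√55)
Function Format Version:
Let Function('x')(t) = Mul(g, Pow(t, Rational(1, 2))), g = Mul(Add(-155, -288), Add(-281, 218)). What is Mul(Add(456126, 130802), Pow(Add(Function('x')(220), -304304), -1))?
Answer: Add(Rational(579884864, 255713563), Mul(Rational(1170040968, 2812849193), Pow(55, Rational(1, 2)))) ≈ 5.3526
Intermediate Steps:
g = 27909 (g = Mul(-443, -63) = 27909)
Function('x')(t) = Mul(27909, Pow(t, Rational(1, 2)))
Mul(Add(456126, 130802), Pow(Add(Function('x')(220), -304304), -1)) = Mul(Add(456126, 130802), Pow(Add(Mul(27909, Pow(220, Rational(1, 2))), -304304), -1)) = Mul(586928, Pow(Add(Mul(27909, Mul(2, Pow(55, Rational(1, 2)))), -304304), -1)) = Mul(586928, Pow(Add(Mul(55818, Pow(55, Rational(1, 2))), -304304), -1)) = Mul(586928, Pow(Add(-304304, Mul(55818, Pow(55, Rational(1, 2)))), -1))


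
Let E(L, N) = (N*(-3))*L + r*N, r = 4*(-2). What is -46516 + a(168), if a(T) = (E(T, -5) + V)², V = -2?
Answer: 6496848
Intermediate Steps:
r = -8
E(L, N) = -8*N - 3*L*N (E(L, N) = (N*(-3))*L - 8*N = (-3*N)*L - 8*N = -3*L*N - 8*N = -8*N - 3*L*N)
a(T) = (38 + 15*T)² (a(T) = (-1*(-5)*(8 + 3*T) - 2)² = ((40 + 15*T) - 2)² = (38 + 15*T)²)
-46516 + a(168) = -46516 + (38 + 15*168)² = -46516 + (38 + 2520)² = -46516 + 2558² = -46516 + 6543364 = 6496848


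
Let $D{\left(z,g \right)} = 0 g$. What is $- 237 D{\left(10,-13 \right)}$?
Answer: $0$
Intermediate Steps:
$D{\left(z,g \right)} = 0$
$- 237 D{\left(10,-13 \right)} = \left(-237\right) 0 = 0$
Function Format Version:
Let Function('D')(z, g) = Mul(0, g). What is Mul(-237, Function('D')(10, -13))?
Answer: 0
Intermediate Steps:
Function('D')(z, g) = 0
Mul(-237, Function('D')(10, -13)) = Mul(-237, 0) = 0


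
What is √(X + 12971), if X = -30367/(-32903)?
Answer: 2*√3510874966885/32903 ≈ 113.89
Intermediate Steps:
X = 30367/32903 (X = -30367*(-1/32903) = 30367/32903 ≈ 0.92292)
√(X + 12971) = √(30367/32903 + 12971) = √(426815180/32903) = 2*√3510874966885/32903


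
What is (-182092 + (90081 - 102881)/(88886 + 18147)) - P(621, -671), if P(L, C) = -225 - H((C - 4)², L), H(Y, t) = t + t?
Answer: -19332848425/107033 ≈ -1.8063e+5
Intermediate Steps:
H(Y, t) = 2*t
P(L, C) = -225 - 2*L
(-182092 + (90081 - 102881)/(88886 + 18147)) - P(621, -671) = (-182092 + (90081 - 102881)/(88886 + 18147)) - (-225 - 2*621) = (-182092 - 12800/107033) - (-225 - 1242) = (-182092 - 12800*1/107033) - 1*(-1467) = (-182092 - 12800/107033) + 1467 = -19489865836/107033 + 1467 = -19332848425/107033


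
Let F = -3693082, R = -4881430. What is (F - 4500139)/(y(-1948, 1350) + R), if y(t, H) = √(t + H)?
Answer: 19997317393015/11914179422749 + 8193221*I*√598/23828358845498 ≈ 1.6784 + 8.4084e-6*I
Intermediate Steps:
y(t, H) = √(H + t)
(F - 4500139)/(y(-1948, 1350) + R) = (-3693082 - 4500139)/(√(1350 - 1948) - 4881430) = -8193221/(√(-598) - 4881430) = -8193221/(I*√598 - 4881430) = -8193221/(-4881430 + I*√598)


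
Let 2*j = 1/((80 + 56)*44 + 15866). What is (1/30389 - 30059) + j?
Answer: -39918330884611/1327999300 ≈ -30059.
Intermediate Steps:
j = 1/43700 (j = 1/(2*((80 + 56)*44 + 15866)) = 1/(2*(136*44 + 15866)) = 1/(2*(5984 + 15866)) = (1/2)/21850 = (1/2)*(1/21850) = 1/43700 ≈ 2.2883e-5)
(1/30389 - 30059) + j = (1/30389 - 30059) + 1/43700 = -913462950/30389 + 1/43700 = -39918330884611/1327999300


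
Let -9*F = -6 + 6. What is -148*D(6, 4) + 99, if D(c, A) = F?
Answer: 99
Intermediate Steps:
F = 0 (F = -(-6 + 6)/9 = -1/9*0 = 0)
D(c, A) = 0
-148*D(6, 4) + 99 = -148*0 + 99 = 0 + 99 = 99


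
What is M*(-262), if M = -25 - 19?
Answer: 11528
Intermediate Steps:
M = -44
M*(-262) = -44*(-262) = 11528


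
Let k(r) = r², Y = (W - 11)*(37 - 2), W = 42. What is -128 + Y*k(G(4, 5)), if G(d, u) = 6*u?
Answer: 976372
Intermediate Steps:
Y = 1085 (Y = (42 - 11)*(37 - 2) = 31*35 = 1085)
-128 + Y*k(G(4, 5)) = -128 + 1085*(6*5)² = -128 + 1085*30² = -128 + 1085*900 = -128 + 976500 = 976372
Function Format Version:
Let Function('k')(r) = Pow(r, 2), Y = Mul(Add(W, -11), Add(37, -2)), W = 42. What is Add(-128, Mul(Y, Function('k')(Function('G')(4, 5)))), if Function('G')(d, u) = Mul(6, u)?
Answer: 976372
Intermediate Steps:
Y = 1085 (Y = Mul(Add(42, -11), Add(37, -2)) = Mul(31, 35) = 1085)
Add(-128, Mul(Y, Function('k')(Function('G')(4, 5)))) = Add(-128, Mul(1085, Pow(Mul(6, 5), 2))) = Add(-128, Mul(1085, Pow(30, 2))) = Add(-128, Mul(1085, 900)) = Add(-128, 976500) = 976372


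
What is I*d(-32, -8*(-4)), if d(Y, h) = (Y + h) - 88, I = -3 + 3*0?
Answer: 264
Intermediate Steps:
I = -3 (I = -3 + 0 = -3)
d(Y, h) = -88 + Y + h
I*d(-32, -8*(-4)) = -3*(-88 - 32 - 8*(-4)) = -3*(-88 - 32 + 32) = -3*(-88) = 264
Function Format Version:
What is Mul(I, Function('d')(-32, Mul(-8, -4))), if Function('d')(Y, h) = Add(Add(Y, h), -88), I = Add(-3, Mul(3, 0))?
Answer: 264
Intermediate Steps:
I = -3 (I = Add(-3, 0) = -3)
Function('d')(Y, h) = Add(-88, Y, h)
Mul(I, Function('d')(-32, Mul(-8, -4))) = Mul(-3, Add(-88, -32, Mul(-8, -4))) = Mul(-3, Add(-88, -32, 32)) = Mul(-3, -88) = 264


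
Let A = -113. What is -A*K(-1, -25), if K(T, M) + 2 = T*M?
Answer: 2599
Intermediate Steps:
K(T, M) = -2 + M*T (K(T, M) = -2 + T*M = -2 + M*T)
-A*K(-1, -25) = -(-113)*(-2 - 25*(-1)) = -(-113)*(-2 + 25) = -(-113)*23 = -1*(-2599) = 2599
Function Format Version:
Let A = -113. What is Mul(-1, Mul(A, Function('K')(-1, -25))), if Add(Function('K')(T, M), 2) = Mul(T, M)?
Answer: 2599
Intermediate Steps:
Function('K')(T, M) = Add(-2, Mul(M, T)) (Function('K')(T, M) = Add(-2, Mul(T, M)) = Add(-2, Mul(M, T)))
Mul(-1, Mul(A, Function('K')(-1, -25))) = Mul(-1, Mul(-113, Add(-2, Mul(-25, -1)))) = Mul(-1, Mul(-113, Add(-2, 25))) = Mul(-1, Mul(-113, 23)) = Mul(-1, -2599) = 2599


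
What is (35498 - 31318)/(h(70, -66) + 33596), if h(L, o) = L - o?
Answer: 1045/8433 ≈ 0.12392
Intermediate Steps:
(35498 - 31318)/(h(70, -66) + 33596) = (35498 - 31318)/((70 - 1*(-66)) + 33596) = 4180/((70 + 66) + 33596) = 4180/(136 + 33596) = 4180/33732 = 4180*(1/33732) = 1045/8433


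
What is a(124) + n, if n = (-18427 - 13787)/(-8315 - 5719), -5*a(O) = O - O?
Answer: 5369/2339 ≈ 2.2954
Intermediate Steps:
a(O) = 0 (a(O) = -(O - O)/5 = -⅕*0 = 0)
n = 5369/2339 (n = -32214/(-14034) = -32214*(-1/14034) = 5369/2339 ≈ 2.2954)
a(124) + n = 0 + 5369/2339 = 5369/2339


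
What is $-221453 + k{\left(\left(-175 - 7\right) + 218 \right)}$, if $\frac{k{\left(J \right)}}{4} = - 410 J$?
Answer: $-280493$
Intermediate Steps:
$k{\left(J \right)} = - 1640 J$ ($k{\left(J \right)} = 4 \left(- 410 J\right) = - 1640 J$)
$-221453 + k{\left(\left(-175 - 7\right) + 218 \right)} = -221453 - 1640 \left(\left(-175 - 7\right) + 218\right) = -221453 - 1640 \left(-182 + 218\right) = -221453 - 59040 = -280493$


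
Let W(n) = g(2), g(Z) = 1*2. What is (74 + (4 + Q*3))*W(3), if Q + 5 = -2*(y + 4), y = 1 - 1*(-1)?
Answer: 54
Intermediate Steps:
g(Z) = 2
y = 2 (y = 1 + 1 = 2)
W(n) = 2
Q = -17 (Q = -5 - 2*(2 + 4) = -5 - 2*6 = -5 - 12 = -17)
(74 + (4 + Q*3))*W(3) = (74 + (4 - 17*3))*2 = (74 + (4 - 51))*2 = (74 - 47)*2 = 27*2 = 54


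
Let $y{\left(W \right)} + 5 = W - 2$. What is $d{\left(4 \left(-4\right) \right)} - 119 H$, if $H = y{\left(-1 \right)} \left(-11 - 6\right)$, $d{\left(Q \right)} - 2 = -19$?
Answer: $-16201$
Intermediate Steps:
$d{\left(Q \right)} = -17$ ($d{\left(Q \right)} = 2 - 19 = -17$)
$y{\left(W \right)} = -7 + W$ ($y{\left(W \right)} = -5 + \left(W - 2\right) = -5 + \left(-2 + W\right) = -7 + W$)
$H = 136$ ($H = \left(-7 - 1\right) \left(-11 - 6\right) = - 8 \left(-11 - 6\right) = \left(-8\right) \left(-17\right) = 136$)
$d{\left(4 \left(-4\right) \right)} - 119 H = -17 - 16184 = -16201$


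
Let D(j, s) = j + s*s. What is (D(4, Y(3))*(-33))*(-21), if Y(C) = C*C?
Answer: 58905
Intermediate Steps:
Y(C) = C²
D(j, s) = j + s²
(D(4, Y(3))*(-33))*(-21) = ((4 + (3²)²)*(-33))*(-21) = ((4 + 9²)*(-33))*(-21) = ((4 + 81)*(-33))*(-21) = (85*(-33))*(-21) = -2805*(-21) = 58905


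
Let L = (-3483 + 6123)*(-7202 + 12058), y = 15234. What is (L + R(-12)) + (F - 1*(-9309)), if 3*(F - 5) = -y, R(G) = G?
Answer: 12824064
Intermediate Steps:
F = -5073 (F = 5 + (-1*15234)/3 = 5 + (⅓)*(-15234) = 5 - 5078 = -5073)
L = 12819840 (L = 2640*4856 = 12819840)
(L + R(-12)) + (F - 1*(-9309)) = (12819840 - 12) + (-5073 - 1*(-9309)) = 12819828 + (-5073 + 9309) = 12819828 + 4236 = 12824064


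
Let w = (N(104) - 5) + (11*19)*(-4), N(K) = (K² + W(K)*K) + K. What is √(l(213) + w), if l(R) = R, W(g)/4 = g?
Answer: 2*√13389 ≈ 231.42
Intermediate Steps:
W(g) = 4*g
N(K) = K + 5*K² (N(K) = (K² + (4*K)*K) + K = (K² + 4*K²) + K = 5*K² + K = K + 5*K²)
w = 53343 (w = (104*(1 + 5*104) - 5) + (11*19)*(-4) = (104*(1 + 520) - 5) + 209*(-4) = (104*521 - 5) - 836 = (54184 - 5) - 836 = 54179 - 836 = 53343)
√(l(213) + w) = √(213 + 53343) = √53556 = 2*√13389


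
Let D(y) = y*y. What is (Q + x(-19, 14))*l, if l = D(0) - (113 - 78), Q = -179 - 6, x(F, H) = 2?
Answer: 6405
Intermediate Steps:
D(y) = y²
Q = -185
l = -35 (l = 0² - (113 - 78) = 0 - 1*35 = 0 - 35 = -35)
(Q + x(-19, 14))*l = (-185 + 2)*(-35) = -183*(-35) = 6405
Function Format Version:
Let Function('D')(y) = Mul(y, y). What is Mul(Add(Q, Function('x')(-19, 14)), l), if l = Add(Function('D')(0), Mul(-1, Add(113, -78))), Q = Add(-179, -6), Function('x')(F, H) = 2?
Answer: 6405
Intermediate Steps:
Function('D')(y) = Pow(y, 2)
Q = -185
l = -35 (l = Add(Pow(0, 2), Mul(-1, Add(113, -78))) = Add(0, Mul(-1, 35)) = Add(0, -35) = -35)
Mul(Add(Q, Function('x')(-19, 14)), l) = Mul(Add(-185, 2), -35) = Mul(-183, -35) = 6405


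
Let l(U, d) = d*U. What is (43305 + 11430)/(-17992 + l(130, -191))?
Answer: -18245/14274 ≈ -1.2782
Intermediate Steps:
l(U, d) = U*d
(43305 + 11430)/(-17992 + l(130, -191)) = (43305 + 11430)/(-17992 + 130*(-191)) = 54735/(-17992 - 24830) = 54735/(-42822) = 54735*(-1/42822) = -18245/14274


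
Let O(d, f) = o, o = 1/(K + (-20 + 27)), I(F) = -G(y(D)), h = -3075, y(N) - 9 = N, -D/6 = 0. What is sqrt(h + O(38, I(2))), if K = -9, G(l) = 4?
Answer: I*sqrt(12302)/2 ≈ 55.457*I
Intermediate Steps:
D = 0 (D = -6*0 = 0)
y(N) = 9 + N
I(F) = -4 (I(F) = -1*4 = -4)
o = -1/2 (o = 1/(-9 + (-20 + 27)) = 1/(-9 + 7) = 1/(-2) = -1/2 ≈ -0.50000)
O(d, f) = -1/2
sqrt(h + O(38, I(2))) = sqrt(-3075 - 1/2) = sqrt(-6151/2) = I*sqrt(12302)/2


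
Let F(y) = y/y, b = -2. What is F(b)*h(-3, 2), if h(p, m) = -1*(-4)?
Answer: 4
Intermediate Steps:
h(p, m) = 4
F(y) = 1
F(b)*h(-3, 2) = 1*4 = 4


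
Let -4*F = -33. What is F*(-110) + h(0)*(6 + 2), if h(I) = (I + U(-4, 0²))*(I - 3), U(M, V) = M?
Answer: -1623/2 ≈ -811.50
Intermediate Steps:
F = 33/4 (F = -¼*(-33) = 33/4 ≈ 8.2500)
h(I) = (-4 + I)*(-3 + I) (h(I) = (I - 4)*(I - 3) = (-4 + I)*(-3 + I))
F*(-110) + h(0)*(6 + 2) = (33/4)*(-110) + (12 + 0² - 7*0)*(6 + 2) = -1815/2 + (12 + 0 + 0)*8 = -1815/2 + 12*8 = -1815/2 + 96 = -1623/2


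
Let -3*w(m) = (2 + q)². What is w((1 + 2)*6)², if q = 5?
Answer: 2401/9 ≈ 266.78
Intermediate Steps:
w(m) = -49/3 (w(m) = -(2 + 5)²/3 = -⅓*7² = -⅓*49 = -49/3)
w((1 + 2)*6)² = (-49/3)² = 2401/9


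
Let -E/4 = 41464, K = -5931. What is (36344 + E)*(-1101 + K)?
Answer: 910728384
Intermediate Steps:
E = -165856 (E = -4*41464 = -165856)
(36344 + E)*(-1101 + K) = (36344 - 165856)*(-1101 - 5931) = -129512*(-7032) = 910728384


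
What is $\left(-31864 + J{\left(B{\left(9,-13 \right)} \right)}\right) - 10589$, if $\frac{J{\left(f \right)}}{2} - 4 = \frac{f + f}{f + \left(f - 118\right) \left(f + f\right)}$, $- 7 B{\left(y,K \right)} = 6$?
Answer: $- \frac{70331393}{1657} \approx -42445.0$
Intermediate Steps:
$B{\left(y,K \right)} = - \frac{6}{7}$ ($B{\left(y,K \right)} = \left(- \frac{1}{7}\right) 6 = - \frac{6}{7}$)
$J{\left(f \right)} = 8 + \frac{4 f}{f + 2 f \left(-118 + f\right)}$ ($J{\left(f \right)} = 8 + 2 \frac{f + f}{f + \left(f - 118\right) \left(f + f\right)} = 8 + 2 \frac{2 f}{f + \left(-118 + f\right) 2 f} = 8 + 2 \frac{2 f}{f + 2 f \left(-118 + f\right)} = 8 + \frac{4 f}{f + 2 f \left(-118 + f\right)}$)
$\left(-31864 + J{\left(B{\left(9,-13 \right)} \right)}\right) - 10589 = \left(-31864 + \frac{4 \left(-469 + 4 \left(- \frac{6}{7}\right)\right)}{-235 + 2 \left(- \frac{6}{7}\right)}\right) - 10589 = \left(-31864 + \frac{4 \left(-469 - \frac{24}{7}\right)}{-235 - \frac{12}{7}}\right) - 10589 = \left(-31864 + 4 \frac{1}{- \frac{1657}{7}} \left(- \frac{3307}{7}\right)\right) - 10589 = \left(-31864 + 4 \left(- \frac{7}{1657}\right) \left(- \frac{3307}{7}\right)\right) - 10589 = \left(-31864 + \frac{13228}{1657}\right) - 10589 = - \frac{52785420}{1657} - 10589 = - \frac{70331393}{1657}$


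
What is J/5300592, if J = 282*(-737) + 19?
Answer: -207815/5300592 ≈ -0.039206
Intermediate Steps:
J = -207815 (J = -207834 + 19 = -207815)
J/5300592 = -207815/5300592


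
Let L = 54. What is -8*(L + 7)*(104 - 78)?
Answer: -12688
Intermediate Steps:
-8*(L + 7)*(104 - 78) = -8*(54 + 7)*(104 - 78) = -488*26 = -8*1586 = -12688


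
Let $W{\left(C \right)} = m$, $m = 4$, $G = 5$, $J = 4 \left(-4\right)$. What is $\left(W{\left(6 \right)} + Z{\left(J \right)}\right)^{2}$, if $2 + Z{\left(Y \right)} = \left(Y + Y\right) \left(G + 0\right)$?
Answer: $24964$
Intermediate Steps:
$J = -16$
$Z{\left(Y \right)} = -2 + 10 Y$ ($Z{\left(Y \right)} = -2 + \left(Y + Y\right) \left(5 + 0\right) = -2 + 2 Y 5 = -2 + 10 Y$)
$W{\left(C \right)} = 4$
$\left(W{\left(6 \right)} + Z{\left(J \right)}\right)^{2} = \left(4 + \left(-2 + 10 \left(-16\right)\right)\right)^{2} = \left(4 - 162\right)^{2} = \left(-158\right)^{2} = 24964$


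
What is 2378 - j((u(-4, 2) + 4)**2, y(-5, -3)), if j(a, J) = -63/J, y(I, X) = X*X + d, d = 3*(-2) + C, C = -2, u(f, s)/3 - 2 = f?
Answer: 2441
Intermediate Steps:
u(f, s) = 6 + 3*f
d = -8 (d = 3*(-2) - 2 = -6 - 2 = -8)
y(I, X) = -8 + X**2 (y(I, X) = X*X - 8 = X**2 - 8 = -8 + X**2)
2378 - j((u(-4, 2) + 4)**2, y(-5, -3)) = 2378 - (-63)/(-8 + (-3)**2) = 2378 - (-63)/(-8 + 9) = 2378 - (-63)/1 = 2378 - (-63) = 2378 - 1*(-63) = 2378 + 63 = 2441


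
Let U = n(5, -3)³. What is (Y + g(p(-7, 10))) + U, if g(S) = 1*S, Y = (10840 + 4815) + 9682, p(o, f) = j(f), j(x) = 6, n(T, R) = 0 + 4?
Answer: 25407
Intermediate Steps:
n(T, R) = 4
p(o, f) = 6
U = 64 (U = 4³ = 64)
Y = 25337 (Y = 15655 + 9682 = 25337)
g(S) = S
(Y + g(p(-7, 10))) + U = (25337 + 6) + 64 = 25343 + 64 = 25407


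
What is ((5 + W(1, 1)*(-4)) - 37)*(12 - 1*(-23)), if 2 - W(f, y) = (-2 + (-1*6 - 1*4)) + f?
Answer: -2940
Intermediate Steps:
W(f, y) = 14 - f (W(f, y) = 2 - ((-2 + (-1*6 - 1*4)) + f) = 2 - ((-2 + (-6 - 4)) + f) = 2 - ((-2 - 10) + f) = 2 - (-12 + f) = 2 + (12 - f) = 14 - f)
((5 + W(1, 1)*(-4)) - 37)*(12 - 1*(-23)) = ((5 + (14 - 1*1)*(-4)) - 37)*(12 - 1*(-23)) = ((5 + (14 - 1)*(-4)) - 37)*(12 + 23) = ((5 + 13*(-4)) - 37)*35 = ((5 - 52) - 37)*35 = (-47 - 37)*35 = -84*35 = -2940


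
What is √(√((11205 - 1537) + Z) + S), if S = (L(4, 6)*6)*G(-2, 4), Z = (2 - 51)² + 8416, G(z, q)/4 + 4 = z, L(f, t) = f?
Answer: √(-576 + √20485) ≈ 20.806*I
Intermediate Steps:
G(z, q) = -16 + 4*z
Z = 10817 (Z = (-49)² + 8416 = 2401 + 8416 = 10817)
S = -576 (S = (4*6)*(-16 + 4*(-2)) = 24*(-16 - 8) = 24*(-24) = -576)
√(√((11205 - 1537) + Z) + S) = √(√((11205 - 1537) + 10817) - 576) = √(√(9668 + 10817) - 576) = √(√20485 - 576) = √(-576 + √20485)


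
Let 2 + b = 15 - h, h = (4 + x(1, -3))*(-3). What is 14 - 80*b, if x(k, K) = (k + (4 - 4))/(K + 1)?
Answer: -1866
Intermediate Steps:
x(k, K) = k/(1 + K) (x(k, K) = (k + 0)/(1 + K) = k/(1 + K))
h = -21/2 (h = (4 + 1/(1 - 3))*(-3) = (4 + 1/(-2))*(-3) = (4 + 1*(-½))*(-3) = (4 - ½)*(-3) = (7/2)*(-3) = -21/2 ≈ -10.500)
b = 47/2 (b = -2 + (15 - 1*(-21/2)) = -2 + (15 + 21/2) = -2 + 51/2 = 47/2 ≈ 23.500)
14 - 80*b = 14 - 80*47/2 = 14 - 1880 = -1866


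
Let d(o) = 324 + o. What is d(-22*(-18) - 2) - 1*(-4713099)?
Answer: 4713817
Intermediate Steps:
d(-22*(-18) - 2) - 1*(-4713099) = (324 + (-22*(-18) - 2)) - 1*(-4713099) = (324 + (396 - 2)) + 4713099 = (324 + 394) + 4713099 = 718 + 4713099 = 4713817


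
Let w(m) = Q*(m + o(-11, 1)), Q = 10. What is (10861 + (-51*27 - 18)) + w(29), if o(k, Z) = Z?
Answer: 9766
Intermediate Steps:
w(m) = 10 + 10*m (w(m) = 10*(m + 1) = 10*(1 + m) = 10 + 10*m)
(10861 + (-51*27 - 18)) + w(29) = (10861 + (-51*27 - 18)) + (10 + 10*29) = (10861 + (-1377 - 18)) + (10 + 290) = (10861 - 1395) + 300 = 9466 + 300 = 9766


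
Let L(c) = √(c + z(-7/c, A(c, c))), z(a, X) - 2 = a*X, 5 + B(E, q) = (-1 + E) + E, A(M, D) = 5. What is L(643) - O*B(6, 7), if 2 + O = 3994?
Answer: -23952 + 10*√2666521/643 ≈ -23927.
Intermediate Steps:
B(E, q) = -6 + 2*E (B(E, q) = -5 + ((-1 + E) + E) = -5 + (-1 + 2*E) = -6 + 2*E)
O = 3992 (O = -2 + 3994 = 3992)
z(a, X) = 2 + X*a (z(a, X) = 2 + a*X = 2 + X*a)
L(c) = √(2 + c - 35/c) (L(c) = √(c + (2 + 5*(-7/c))) = √(c + (2 - 35/c)) = √(2 + c - 35/c))
L(643) - O*B(6, 7) = √(2 + 643 - 35/643) - 3992*(-6 + 2*6) = √(2 + 643 - 35*1/643) - 3992*(-6 + 12) = √(2 + 643 - 35/643) - 3992*6 = √(414700/643) - 1*23952 = 10*√2666521/643 - 23952 = -23952 + 10*√2666521/643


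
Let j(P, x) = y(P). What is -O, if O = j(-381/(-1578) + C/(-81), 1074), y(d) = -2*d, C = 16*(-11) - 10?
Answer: 36041/7101 ≈ 5.0755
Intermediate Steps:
C = -186 (C = -176 - 10 = -186)
j(P, x) = -2*P
O = -36041/7101 (O = -2*(-381/(-1578) - 186/(-81)) = -2*(-381*(-1/1578) - 186*(-1/81)) = -2*(127/526 + 62/27) = -2*36041/14202 = -36041/7101 ≈ -5.0755)
-O = -1*(-36041/7101) = 36041/7101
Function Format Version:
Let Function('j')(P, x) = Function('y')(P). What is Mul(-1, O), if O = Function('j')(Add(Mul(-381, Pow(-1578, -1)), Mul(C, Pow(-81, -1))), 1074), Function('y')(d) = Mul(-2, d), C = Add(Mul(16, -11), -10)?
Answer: Rational(36041, 7101) ≈ 5.0755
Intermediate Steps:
C = -186 (C = Add(-176, -10) = -186)
Function('j')(P, x) = Mul(-2, P)
O = Rational(-36041, 7101) (O = Mul(-2, Add(Mul(-381, Pow(-1578, -1)), Mul(-186, Pow(-81, -1)))) = Mul(-2, Add(Mul(-381, Rational(-1, 1578)), Mul(-186, Rational(-1, 81)))) = Mul(-2, Add(Rational(127, 526), Rational(62, 27))) = Mul(-2, Rational(36041, 14202)) = Rational(-36041, 7101) ≈ -5.0755)
Mul(-1, O) = Mul(-1, Rational(-36041, 7101)) = Rational(36041, 7101)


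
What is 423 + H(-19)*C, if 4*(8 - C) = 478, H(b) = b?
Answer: 5083/2 ≈ 2541.5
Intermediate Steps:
C = -223/2 (C = 8 - ¼*478 = 8 - 239/2 = -223/2 ≈ -111.50)
423 + H(-19)*C = 423 - 19*(-223/2) = 423 + 4237/2 = 5083/2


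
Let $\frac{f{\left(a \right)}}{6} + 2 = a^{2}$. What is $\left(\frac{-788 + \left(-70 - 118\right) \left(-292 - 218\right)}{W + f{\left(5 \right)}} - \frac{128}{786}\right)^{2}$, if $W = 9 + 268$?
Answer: $\frac{1394618850403216}{26599979025} \approx 52429.0$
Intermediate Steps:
$W = 277$
$f{\left(a \right)} = -12 + 6 a^{2}$
$\left(\frac{-788 + \left(-70 - 118\right) \left(-292 - 218\right)}{W + f{\left(5 \right)}} - \frac{128}{786}\right)^{2} = \left(\frac{-788 + \left(-70 - 118\right) \left(-292 - 218\right)}{277 - \left(12 - 6 \cdot 5^{2}\right)} - \frac{128}{786}\right)^{2} = \left(\frac{-788 - -95880}{277 + \left(-12 + 6 \cdot 25\right)} - \frac{64}{393}\right)^{2} = \left(\frac{-788 + 95880}{277 + \left(-12 + 150\right)} - \frac{64}{393}\right)^{2} = \left(\frac{95092}{277 + 138} - \frac{64}{393}\right)^{2} = \left(\frac{95092}{415} - \frac{64}{393}\right)^{2} = \left(\frac{37344596}{163095}\right)^{2} = \frac{1394618850403216}{26599979025}$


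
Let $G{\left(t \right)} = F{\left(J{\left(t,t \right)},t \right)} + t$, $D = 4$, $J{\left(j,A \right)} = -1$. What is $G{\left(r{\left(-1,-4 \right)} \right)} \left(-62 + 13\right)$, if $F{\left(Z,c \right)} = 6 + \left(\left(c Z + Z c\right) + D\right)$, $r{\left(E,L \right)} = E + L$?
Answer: $-735$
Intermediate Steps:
$F{\left(Z,c \right)} = 10 + 2 Z c$ ($F{\left(Z,c \right)} = 6 + \left(\left(c Z + Z c\right) + 4\right) = 6 + \left(\left(Z c + Z c\right) + 4\right) = 6 + \left(2 Z c + 4\right) = 6 + \left(4 + 2 Z c\right) = 10 + 2 Z c$)
$G{\left(t \right)} = 10 - t$ ($G{\left(t \right)} = \left(10 + 2 \left(-1\right) t\right) + t = \left(10 - 2 t\right) + t = 10 - t$)
$G{\left(r{\left(-1,-4 \right)} \right)} \left(-62 + 13\right) = \left(10 - \left(-1 - 4\right)\right) \left(-62 + 13\right) = \left(10 - -5\right) \left(-49\right) = \left(10 + 5\right) \left(-49\right) = 15 \left(-49\right) = -735$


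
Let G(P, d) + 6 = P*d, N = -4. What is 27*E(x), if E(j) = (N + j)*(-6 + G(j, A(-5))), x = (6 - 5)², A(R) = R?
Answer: 1377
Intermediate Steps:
G(P, d) = -6 + P*d
x = 1 (x = 1² = 1)
E(j) = (-12 - 5*j)*(-4 + j) (E(j) = (-4 + j)*(-6 + (-6 + j*(-5))) = (-4 + j)*(-6 + (-6 - 5*j)) = (-4 + j)*(-12 - 5*j) = (-12 - 5*j)*(-4 + j))
27*E(x) = 27*(48 - 5*1² + 8*1) = 27*(48 - 5*1 + 8) = 27*(48 - 5 + 8) = 27*51 = 1377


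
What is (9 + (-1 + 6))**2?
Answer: 196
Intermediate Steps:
(9 + (-1 + 6))**2 = (9 + 5)**2 = 14**2 = 196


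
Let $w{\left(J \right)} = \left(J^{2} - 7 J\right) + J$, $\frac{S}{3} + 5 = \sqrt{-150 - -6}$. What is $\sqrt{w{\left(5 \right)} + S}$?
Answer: $2 \sqrt{-5 + 9 i} \approx 3.2544 + 5.5309 i$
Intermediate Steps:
$S = -15 + 36 i$ ($S = -15 + 3 \sqrt{-150 - -6} = -15 + 3 \sqrt{-150 + 6} = -15 + 3 \sqrt{-144} = -15 + 3 \cdot 12 i = -15 + 36 i \approx -15.0 + 36.0 i$)
$w{\left(J \right)} = J^{2} - 6 J$
$\sqrt{w{\left(5 \right)} + S} = \sqrt{5 \left(-6 + 5\right) - \left(15 - 36 i\right)} = \sqrt{5 \left(-1\right) - \left(15 - 36 i\right)} = \sqrt{-5 - \left(15 - 36 i\right)} = \sqrt{-20 + 36 i}$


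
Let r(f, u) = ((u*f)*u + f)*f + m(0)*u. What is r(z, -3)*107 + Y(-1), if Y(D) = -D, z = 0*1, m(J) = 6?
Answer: -1925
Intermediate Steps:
z = 0
r(f, u) = 6*u + f*(f + f*u²) (r(f, u) = ((u*f)*u + f)*f + 6*u = ((f*u)*u + f)*f + 6*u = (f*u² + f)*f + 6*u = (f + f*u²)*f + 6*u = f*(f + f*u²) + 6*u = 6*u + f*(f + f*u²))
r(z, -3)*107 + Y(-1) = (0² + 6*(-3) + 0²*(-3)²)*107 - 1*(-1) = (0 - 18 + 0*9)*107 + 1 = (0 - 18 + 0)*107 + 1 = -18*107 + 1 = -1926 + 1 = -1925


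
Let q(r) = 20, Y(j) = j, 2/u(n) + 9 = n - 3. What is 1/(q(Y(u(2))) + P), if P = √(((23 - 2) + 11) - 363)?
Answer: 20/731 - I*√331/731 ≈ 0.02736 - 0.024888*I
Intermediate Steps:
u(n) = 2/(-12 + n) (u(n) = 2/(-9 + (n - 3)) = 2/(-9 + (-3 + n)) = 2/(-12 + n))
P = I*√331 (P = √((21 + 11) - 363) = √(32 - 363) = √(-331) = I*√331 ≈ 18.193*I)
1/(q(Y(u(2))) + P) = 1/(20 + I*√331)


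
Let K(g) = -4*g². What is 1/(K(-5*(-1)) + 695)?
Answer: 1/595 ≈ 0.0016807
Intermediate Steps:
1/(K(-5*(-1)) + 695) = 1/(-4*(-5*(-1))² + 695) = 1/(-4*5² + 695) = 1/(-4*25 + 695) = 1/(-100 + 695) = 1/595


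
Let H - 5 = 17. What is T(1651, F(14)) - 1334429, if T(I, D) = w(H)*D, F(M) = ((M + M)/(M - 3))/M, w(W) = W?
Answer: -1334425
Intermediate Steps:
H = 22 (H = 5 + 17 = 22)
F(M) = 2/(-3 + M) (F(M) = ((2*M)/(-3 + M))/M = (2*M/(-3 + M))/M = 2/(-3 + M))
T(I, D) = 22*D
T(1651, F(14)) - 1334429 = 22*(2/(-3 + 14)) - 1334429 = 22*(2/11) - 1334429 = 4 - 1334429 = -1334425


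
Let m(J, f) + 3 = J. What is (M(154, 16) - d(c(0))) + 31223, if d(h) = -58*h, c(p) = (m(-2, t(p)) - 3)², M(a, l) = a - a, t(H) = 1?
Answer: 34935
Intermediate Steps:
M(a, l) = 0
m(J, f) = -3 + J
c(p) = 64 (c(p) = ((-3 - 2) - 3)² = (-5 - 3)² = (-8)² = 64)
(M(154, 16) - d(c(0))) + 31223 = (0 - (-58)*64) + 31223 = (0 - 1*(-3712)) + 31223 = (0 + 3712) + 31223 = 3712 + 31223 = 34935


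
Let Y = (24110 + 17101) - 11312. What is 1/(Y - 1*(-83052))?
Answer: 1/112951 ≈ 8.8534e-6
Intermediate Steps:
Y = 29899 (Y = 41211 - 11312 = 29899)
1/(Y - 1*(-83052)) = 1/(29899 - 1*(-83052)) = 1/(29899 + 83052) = 1/112951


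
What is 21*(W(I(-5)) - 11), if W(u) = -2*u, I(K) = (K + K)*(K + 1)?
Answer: -1911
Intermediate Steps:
I(K) = 2*K*(1 + K) (I(K) = (2*K)*(1 + K) = 2*K*(1 + K))
21*(W(I(-5)) - 11) = 21*(-4*(-5)*(1 - 5) - 11) = 21*(-4*(-5)*(-4) - 11) = 21*(-2*40 - 11) = 21*(-80 - 11) = 21*(-91) = -1911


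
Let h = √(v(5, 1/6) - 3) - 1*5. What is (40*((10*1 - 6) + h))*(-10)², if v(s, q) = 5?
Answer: -4000 + 4000*√2 ≈ 1656.9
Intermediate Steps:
h = -5 + √2 (h = √(5 - 3) - 1*5 = √2 - 5 = -5 + √2 ≈ -3.5858)
(40*((10*1 - 6) + h))*(-10)² = (40*((10*1 - 6) + (-5 + √2)))*(-10)² = (40*((10 - 6) + (-5 + √2)))*100 = (40*(4 + (-5 + √2)))*100 = (40*(-1 + √2))*100 = (-40 + 40*√2)*100 = -4000 + 4000*√2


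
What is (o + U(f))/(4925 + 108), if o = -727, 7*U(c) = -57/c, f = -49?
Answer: -249304/1726319 ≈ -0.14441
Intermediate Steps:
U(c) = -57/(7*c) (U(c) = (-57/c)/7 = -57/(7*c))
(o + U(f))/(4925 + 108) = (-727 - 57/7/(-49))/(4925 + 108) = (-727 - 57/7*(-1/49))/5033 = (-727 + 57/343)*(1/5033) = -249304/343*1/5033 = -249304/1726319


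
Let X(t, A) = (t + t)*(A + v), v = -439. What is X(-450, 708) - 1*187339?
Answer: -429439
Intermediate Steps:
X(t, A) = 2*t*(-439 + A) (X(t, A) = (t + t)*(A - 439) = (2*t)*(-439 + A) = 2*t*(-439 + A))
X(-450, 708) - 1*187339 = 2*(-450)*(-439 + 708) - 1*187339 = 2*(-450)*269 - 187339 = -242100 - 187339 = -429439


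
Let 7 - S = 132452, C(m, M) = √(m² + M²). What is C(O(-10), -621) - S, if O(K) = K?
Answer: 132445 + √385741 ≈ 1.3307e+5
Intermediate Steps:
C(m, M) = √(M² + m²)
S = -132445 (S = 7 - 1*132452 = 7 - 132452 = -132445)
C(O(-10), -621) - S = √((-621)² + (-10)²) - 1*(-132445) = √(385641 + 100) + 132445 = √385741 + 132445 = 132445 + √385741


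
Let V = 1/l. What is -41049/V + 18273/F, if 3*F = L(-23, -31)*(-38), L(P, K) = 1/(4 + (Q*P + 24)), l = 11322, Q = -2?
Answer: -8832407085/19 ≈ -4.6486e+8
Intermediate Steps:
V = 1/11322 ≈ 8.8324e-5
L(P, K) = 1/(28 - 2*P) (L(P, K) = 1/(4 + (-2*P + 24)) = 1/(4 + (24 - 2*P)) = 1/(28 - 2*P))
F = -19/111 (F = ((1/(2*(14 - 1*(-23))))*(-38))/3 = ((1/(2*(14 + 23)))*(-38))/3 = (((½)/37)*(-38))/3 = (((½)*(1/37))*(-38))/3 = ((1/74)*(-38))/3 = (⅓)*(-19/37) = -19/111 ≈ -0.17117)
-41049/V + 18273/F = -41049/1/11322 + 18273/(-19/111) = -41049*11322 + 18273*(-111/19) = -464756778 - 2028303/19 = -8832407085/19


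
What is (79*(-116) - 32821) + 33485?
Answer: -8500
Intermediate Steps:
(79*(-116) - 32821) + 33485 = (-9164 - 32821) + 33485 = -41985 + 33485 = -8500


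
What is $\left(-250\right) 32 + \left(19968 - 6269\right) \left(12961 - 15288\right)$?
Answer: $-31885573$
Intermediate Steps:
$\left(-250\right) 32 + \left(19968 - 6269\right) \left(12961 - 15288\right) = -8000 + 13699 \left(-2327\right) = -8000 - 31877573 = -31885573$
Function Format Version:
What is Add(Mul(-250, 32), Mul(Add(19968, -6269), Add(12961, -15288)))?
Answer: -31885573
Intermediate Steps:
Add(Mul(-250, 32), Mul(Add(19968, -6269), Add(12961, -15288))) = Add(-8000, Mul(13699, -2327)) = Add(-8000, -31877573) = -31885573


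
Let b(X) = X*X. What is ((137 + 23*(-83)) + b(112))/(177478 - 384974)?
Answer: -2693/51874 ≈ -0.051914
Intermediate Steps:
b(X) = X**2
((137 + 23*(-83)) + b(112))/(177478 - 384974) = ((137 + 23*(-83)) + 112**2)/(177478 - 384974) = ((137 - 1909) + 12544)/(-207496) = (-1772 + 12544)*(-1/207496) = 10772*(-1/207496) = -2693/51874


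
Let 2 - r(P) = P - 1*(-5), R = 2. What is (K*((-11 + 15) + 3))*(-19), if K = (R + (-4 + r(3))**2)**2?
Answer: -1383732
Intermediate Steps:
r(P) = -3 - P (r(P) = 2 - (P - 1*(-5)) = 2 - (P + 5) = 2 - (5 + P) = 2 + (-5 - P) = -3 - P)
K = 10404 (K = (2 + (-4 + (-3 - 1*3))**2)**2 = (2 + (-4 + (-3 - 3))**2)**2 = (2 + (-4 - 6)**2)**2 = (2 + (-10)**2)**2 = (2 + 100)**2 = 102**2 = 10404)
(K*((-11 + 15) + 3))*(-19) = (10404*((-11 + 15) + 3))*(-19) = (10404*(4 + 3))*(-19) = (10404*7)*(-19) = 72828*(-19) = -1383732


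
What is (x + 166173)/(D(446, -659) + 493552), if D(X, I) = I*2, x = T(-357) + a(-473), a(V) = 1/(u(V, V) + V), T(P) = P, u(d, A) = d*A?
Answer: 37019416897/109894193904 ≈ 0.33686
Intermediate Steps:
u(d, A) = A*d
a(V) = 1/(V + V²) (a(V) = 1/(V*V + V) = 1/(V² + V) = 1/(V + V²))
x = -79702391/223256 (x = -357 + 1/((-473)*(1 - 473)) = -357 - 1/473/(-472) = -357 - 1/473*(-1/472) = -357 + 1/223256 = -79702391/223256 ≈ -357.00)
D(X, I) = 2*I
(x + 166173)/(D(446, -659) + 493552) = (-79702391/223256 + 166173)/(2*(-659) + 493552) = 37019416897/(223256*(-1318 + 493552)) = (37019416897/223256)/492234 = (37019416897/223256)*(1/492234) = 37019416897/109894193904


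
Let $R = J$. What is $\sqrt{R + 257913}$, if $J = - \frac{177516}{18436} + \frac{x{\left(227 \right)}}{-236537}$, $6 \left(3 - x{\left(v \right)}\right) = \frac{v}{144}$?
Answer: $\frac{\sqrt{1589035489804736498664803202}}{78494330376} \approx 507.84$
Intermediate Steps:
$x{\left(v \right)} = 3 - \frac{v}{864}$ ($x{\left(v \right)} = 3 - \frac{v \frac{1}{144}}{6} = 3 - \frac{\frac{1}{144} v}{6} = 3 - \frac{v}{864}$)
$J = - \frac{9069656952157}{941931964512}$ ($J = - \frac{177516}{18436} + \frac{3 - \frac{227}{864}}{-236537} = \left(-177516\right) \frac{1}{18436} + \left(3 - \frac{227}{864}\right) \left(- \frac{1}{236537}\right) = - \frac{44379}{4609} + \frac{2365}{864} \left(- \frac{1}{236537}\right) = - \frac{44379}{4609} - \frac{2365}{204367968} = - \frac{9069656952157}{941931964512} \approx -9.6288$)
$R = - \frac{9069656952157}{941931964512} \approx -9.6288$
$\sqrt{R + 257913} = \sqrt{- \frac{9069656952157}{941931964512} + 257913} = \sqrt{\frac{242927429106231299}{941931964512}} = \frac{\sqrt{1589035489804736498664803202}}{78494330376}$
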